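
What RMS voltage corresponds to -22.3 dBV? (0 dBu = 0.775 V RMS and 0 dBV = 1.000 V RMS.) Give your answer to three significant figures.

0.0767 V

V = 1.000 V × 10^(-22.3/20).
= 1.000 × 0.07674 = 0.0767 V.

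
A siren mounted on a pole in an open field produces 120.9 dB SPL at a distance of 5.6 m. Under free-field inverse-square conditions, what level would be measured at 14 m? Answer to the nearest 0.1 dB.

For a point source in a free field, ΔL = −20·log₁₀(d₂/d₁).
ΔL = −20·log₁₀(14/5.6) = -7.96 dB, so L₂ = 120.9 + (-7.96) = 112.9 dB SPL.

112.9 dB SPL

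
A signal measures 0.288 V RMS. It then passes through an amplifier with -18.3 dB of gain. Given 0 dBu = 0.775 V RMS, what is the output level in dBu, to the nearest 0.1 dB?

-26.9 dBu

Input level: 20·log₁₀(0.288/0.775) = -8.60 dBu.
Output: -8.60 − 18.3 = -26.9 dBu.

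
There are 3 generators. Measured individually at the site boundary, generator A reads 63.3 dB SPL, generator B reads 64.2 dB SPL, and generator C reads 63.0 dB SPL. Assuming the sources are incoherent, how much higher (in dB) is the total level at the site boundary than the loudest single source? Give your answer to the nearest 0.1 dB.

4.1 dB

Add the sources as powers (linear), then convert back to dB:
L_total = 10·log₁₀(10^(63.3/10) + 10^(64.2/10) + 10^(63.0/10)) = 68.30 dB SPL.
Excess over the loudest (64.2 dB): 68.30 − 64.2 = 4.1 dB.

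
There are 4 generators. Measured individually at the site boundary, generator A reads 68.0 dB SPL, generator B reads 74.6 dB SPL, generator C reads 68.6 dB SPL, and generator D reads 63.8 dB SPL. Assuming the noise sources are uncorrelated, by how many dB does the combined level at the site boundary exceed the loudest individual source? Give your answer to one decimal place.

1.9 dB

Add the sources as powers (linear), then convert back to dB:
L_total = 10·log₁₀(10^(68.0/10) + 10^(74.6/10) + 10^(68.6/10) + 10^(63.8/10)) = 76.51 dB SPL.
Excess over the loudest (74.6 dB): 76.51 − 74.6 = 1.9 dB.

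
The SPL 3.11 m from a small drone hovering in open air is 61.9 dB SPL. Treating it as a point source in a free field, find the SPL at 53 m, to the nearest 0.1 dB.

Free-field point source: level drops by 20·log₁₀ of the distance ratio.
ΔL = −20·log₁₀(53/3.11) = -24.63 dB, so L₂ = 61.9 + (-24.63) = 37.3 dB SPL.

37.3 dB SPL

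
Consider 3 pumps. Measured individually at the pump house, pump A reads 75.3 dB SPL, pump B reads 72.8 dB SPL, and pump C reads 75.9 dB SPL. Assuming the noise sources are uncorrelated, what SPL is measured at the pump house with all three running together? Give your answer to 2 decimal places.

79.63 dB SPL

Uncorrelated sources add in intensity (power), not in dB.
L_total = 10·log₁₀(10^(75.3/10) + 10^(72.8/10) + 10^(75.9/10)) = 10·log₁₀(91840000) = 79.63 dB SPL.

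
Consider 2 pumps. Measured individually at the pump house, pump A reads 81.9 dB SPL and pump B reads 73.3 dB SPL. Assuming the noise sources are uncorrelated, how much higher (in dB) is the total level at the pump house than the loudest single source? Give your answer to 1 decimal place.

Add the sources as powers (linear), then convert back to dB:
L_total = 10·log₁₀(10^(81.9/10) + 10^(73.3/10)) = 82.46 dB SPL.
Excess over the loudest (81.9 dB): 82.46 − 81.9 = 0.6 dB.

0.6 dB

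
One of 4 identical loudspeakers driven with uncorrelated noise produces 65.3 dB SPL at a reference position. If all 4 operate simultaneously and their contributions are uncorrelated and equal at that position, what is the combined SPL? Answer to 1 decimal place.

71.3 dB SPL

4 equal incoherent sources raise the level by 10·log₁₀(4) = 6.02 dB.
L_total = 65.3 + 6.02 = 71.3 dB SPL.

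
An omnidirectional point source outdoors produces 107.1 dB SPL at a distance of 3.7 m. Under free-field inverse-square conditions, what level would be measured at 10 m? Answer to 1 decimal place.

98.5 dB SPL

Inverse-square spreading gives ΔL = −20·log₁₀(d₂/d₁).
ΔL = −20·log₁₀(10/3.7) = -8.64 dB, so L₂ = 107.1 + (-8.64) = 98.5 dB SPL.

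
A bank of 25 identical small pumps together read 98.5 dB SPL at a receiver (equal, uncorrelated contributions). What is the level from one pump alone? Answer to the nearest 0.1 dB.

84.5 dB SPL

25 equal incoherent sources add 10·log₁₀(25) = 13.98 dB over one source.
L_one = 98.5 − 13.98 = 84.5 dB SPL.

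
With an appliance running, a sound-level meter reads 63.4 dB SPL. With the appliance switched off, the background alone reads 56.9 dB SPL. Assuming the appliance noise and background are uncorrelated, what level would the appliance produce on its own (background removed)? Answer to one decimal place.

Background correction is a power subtraction:
L_src = 10·log₁₀(10^(63.4/10) − 10^(56.9/10)) = 10·log₁₀(1698000) = 62.3 dB SPL.

62.3 dB SPL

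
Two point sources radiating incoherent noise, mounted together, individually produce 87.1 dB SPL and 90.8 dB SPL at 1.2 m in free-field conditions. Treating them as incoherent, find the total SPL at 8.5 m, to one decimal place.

75.3 dB SPL

Combined at 1.2 m: 10·log₁₀(10^(87.1/10)+10^(90.8/10)) = 92.34 dB SPL.
Then apply −20·log₁₀(8.5/1.2) = -17.00 dB → 75.3 dB SPL.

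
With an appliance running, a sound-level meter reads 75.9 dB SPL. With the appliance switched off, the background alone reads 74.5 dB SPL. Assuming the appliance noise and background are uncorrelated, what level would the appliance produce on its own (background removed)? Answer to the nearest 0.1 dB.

70.3 dB SPL

Remove the background by subtracting linear intensities:
L_src = 10·log₁₀(10^(75.9/10) − 10^(74.5/10)) = 10·log₁₀(10720000) = 70.3 dB SPL.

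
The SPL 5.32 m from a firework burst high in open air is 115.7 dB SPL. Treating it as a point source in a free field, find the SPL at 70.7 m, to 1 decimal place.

93.2 dB SPL

Free-field point source: level drops by 20·log₁₀ of the distance ratio.
ΔL = −20·log₁₀(70.7/5.32) = -22.47 dB, so L₂ = 115.7 + (-22.47) = 93.2 dB SPL.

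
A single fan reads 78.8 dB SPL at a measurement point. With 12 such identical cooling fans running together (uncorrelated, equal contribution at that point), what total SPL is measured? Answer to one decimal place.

89.6 dB SPL

12 equal incoherent sources raise the level by 10·log₁₀(12) = 10.79 dB.
L_total = 78.8 + 10.79 = 89.6 dB SPL.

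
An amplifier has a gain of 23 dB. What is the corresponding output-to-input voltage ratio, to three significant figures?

14.1

Voltage ratio = 10^(dB/20).
10^(23/20) = 10^(1.150) = 14.1.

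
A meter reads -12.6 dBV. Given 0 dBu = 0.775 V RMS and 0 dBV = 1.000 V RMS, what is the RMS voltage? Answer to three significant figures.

0.234 V

V = 1.000 V × 10^(-12.6/20).
= 1.000 × 0.2344 = 0.234 V.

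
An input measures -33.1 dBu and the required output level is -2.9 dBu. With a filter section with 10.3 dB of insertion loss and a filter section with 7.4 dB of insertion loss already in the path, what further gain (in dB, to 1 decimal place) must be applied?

47.9 dB

The required make-up gain is the shortfall in the dB sum.
G = -2.9 − (-33.1) + 10.3 + 7.4 = 47.9 dB.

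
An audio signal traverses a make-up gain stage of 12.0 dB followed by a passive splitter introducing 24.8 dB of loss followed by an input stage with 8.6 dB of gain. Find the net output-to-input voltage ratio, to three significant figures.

Net gain = 12.0 + (−24.8) + 8.6 = -4.2 dB.
Voltage ratio = 10^(-4.2/20) = 0.617.

0.617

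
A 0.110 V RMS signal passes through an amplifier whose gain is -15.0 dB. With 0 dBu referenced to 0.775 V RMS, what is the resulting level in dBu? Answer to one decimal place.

-32.0 dBu

Input level: 20·log₁₀(0.110/0.775) = -16.96 dBu.
Output: -16.96 − 15.0 = -32.0 dBu.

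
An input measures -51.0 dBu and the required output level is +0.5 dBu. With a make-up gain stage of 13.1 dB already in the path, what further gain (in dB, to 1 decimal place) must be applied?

38.4 dB

The required make-up gain is the shortfall in the dB sum.
G = +0.5 − (-51.0) − 13.1 = 38.4 dB.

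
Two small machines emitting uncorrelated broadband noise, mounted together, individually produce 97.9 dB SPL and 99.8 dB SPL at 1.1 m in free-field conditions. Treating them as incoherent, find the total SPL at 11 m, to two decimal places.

Combined at 1.1 m: 10·log₁₀(10^(97.9/10)+10^(99.8/10)) = 101.963 dB SPL.
Then apply −20·log₁₀(11/1.1) = -20.000 dB → 81.96 dB SPL.

81.96 dB SPL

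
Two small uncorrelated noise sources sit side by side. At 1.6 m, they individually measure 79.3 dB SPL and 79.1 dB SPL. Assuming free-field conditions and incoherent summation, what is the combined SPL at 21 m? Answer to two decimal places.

Combined at 1.6 m: 10·log₁₀(10^(79.3/10)+10^(79.1/10)) = 82.211 dB SPL.
Then apply −20·log₁₀(21/1.6) = -22.362 dB → 59.85 dB SPL.

59.85 dB SPL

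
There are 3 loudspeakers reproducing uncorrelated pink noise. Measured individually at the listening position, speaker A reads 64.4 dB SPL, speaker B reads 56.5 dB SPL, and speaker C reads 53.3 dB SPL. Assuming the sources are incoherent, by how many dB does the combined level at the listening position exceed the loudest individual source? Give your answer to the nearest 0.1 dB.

Incoherent sources sum as intensities:
L_total = 10·log₁₀(10^(64.4/10) + 10^(56.5/10) + 10^(53.3/10)) = 65.33 dB SPL.
Excess over the loudest (64.4 dB): 65.33 − 64.4 = 0.9 dB.

0.9 dB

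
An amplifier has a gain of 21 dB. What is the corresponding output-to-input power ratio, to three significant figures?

Power ratio = 10^(dB/10).
10^(21/10) = 10^(2.100) = 126.

126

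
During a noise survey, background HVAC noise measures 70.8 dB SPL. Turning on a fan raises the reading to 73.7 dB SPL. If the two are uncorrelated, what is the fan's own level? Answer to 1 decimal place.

Subtract intensities: L_src = 10·log₁₀(10^(L_total/10) − 10^(L_bg/10)).
L_src = 10·log₁₀(10^(73.7/10) − 10^(70.8/10)) = 10·log₁₀(11420000) = 70.6 dB SPL.

70.6 dB SPL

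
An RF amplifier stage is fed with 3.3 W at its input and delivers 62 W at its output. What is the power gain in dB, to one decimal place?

For a power ratio, dB = 10·log₁₀(P₂/P₁).
10·log₁₀(62/3.3) = 10·log₁₀(18.79) = 12.7 dB.

12.7 dB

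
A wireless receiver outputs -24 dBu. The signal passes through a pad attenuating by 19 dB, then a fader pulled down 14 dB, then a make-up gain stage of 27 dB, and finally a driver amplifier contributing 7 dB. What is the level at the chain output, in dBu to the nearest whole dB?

Cascaded gains and losses add directly in dB.
-24 − 19 − 14 + 27 + 7 = -23 dBu.

-23 dBu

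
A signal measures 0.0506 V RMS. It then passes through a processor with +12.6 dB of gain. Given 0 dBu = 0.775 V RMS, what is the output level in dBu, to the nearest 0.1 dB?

-11.1 dBu

Input level: 20·log₁₀(0.0506/0.775) = -23.70 dBu.
Output: -23.70 + 12.6 = -11.1 dBu.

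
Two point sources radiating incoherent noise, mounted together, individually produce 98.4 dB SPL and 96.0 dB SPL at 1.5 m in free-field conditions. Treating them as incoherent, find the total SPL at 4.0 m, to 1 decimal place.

Combined at 1.5 m: 10·log₁₀(10^(98.4/10)+10^(96.0/10)) = 100.37 dB SPL.
Then apply −20·log₁₀(4.0/1.5) = -8.52 dB → 91.9 dB SPL.

91.9 dB SPL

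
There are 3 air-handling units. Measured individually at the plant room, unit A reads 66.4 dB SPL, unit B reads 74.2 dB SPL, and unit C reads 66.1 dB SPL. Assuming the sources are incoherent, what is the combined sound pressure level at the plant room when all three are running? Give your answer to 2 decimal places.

Add the sources as powers (linear), then convert back to dB:
L_total = 10·log₁₀(10^(66.4/10) + 10^(74.2/10) + 10^(66.1/10)) = 10·log₁₀(34740000) = 75.41 dB SPL.

75.41 dB SPL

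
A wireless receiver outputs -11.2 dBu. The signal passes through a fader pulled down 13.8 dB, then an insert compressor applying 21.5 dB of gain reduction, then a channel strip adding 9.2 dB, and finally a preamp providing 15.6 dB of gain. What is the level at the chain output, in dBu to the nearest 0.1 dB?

Cascaded gains and losses add directly in dB.
-11.2 − 13.8 − 21.5 + 9.2 + 15.6 = -21.7 dBu.

-21.7 dBu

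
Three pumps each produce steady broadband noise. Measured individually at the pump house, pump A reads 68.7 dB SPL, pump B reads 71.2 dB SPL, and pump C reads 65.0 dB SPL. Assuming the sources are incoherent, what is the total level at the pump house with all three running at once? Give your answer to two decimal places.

Add the sources as powers (linear), then convert back to dB:
L_total = 10·log₁₀(10^(68.7/10) + 10^(71.2/10) + 10^(65.0/10)) = 10·log₁₀(23760000) = 73.76 dB SPL.

73.76 dB SPL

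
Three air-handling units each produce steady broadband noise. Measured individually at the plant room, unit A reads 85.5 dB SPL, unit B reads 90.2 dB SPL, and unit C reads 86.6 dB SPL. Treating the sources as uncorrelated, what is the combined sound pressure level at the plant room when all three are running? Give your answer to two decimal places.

92.69 dB SPL

Uncorrelated sources add in intensity (power), not in dB.
L_total = 10·log₁₀(10^(85.5/10) + 10^(90.2/10) + 10^(86.6/10)) = 10·log₁₀(1859000000) = 92.69 dB SPL.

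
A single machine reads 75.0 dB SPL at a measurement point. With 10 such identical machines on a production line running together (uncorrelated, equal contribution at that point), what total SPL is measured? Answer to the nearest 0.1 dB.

85.0 dB SPL

10 equal incoherent sources raise the level by 10·log₁₀(10) = 10.00 dB.
L_total = 75.0 + 10.00 = 85.0 dB SPL.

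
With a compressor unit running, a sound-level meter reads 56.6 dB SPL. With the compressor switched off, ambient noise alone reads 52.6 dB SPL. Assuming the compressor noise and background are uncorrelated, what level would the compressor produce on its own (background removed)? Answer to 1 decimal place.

Remove the background by subtracting linear intensities:
L_src = 10·log₁₀(10^(56.6/10) − 10^(52.6/10)) = 10·log₁₀(275100) = 54.4 dB SPL.

54.4 dB SPL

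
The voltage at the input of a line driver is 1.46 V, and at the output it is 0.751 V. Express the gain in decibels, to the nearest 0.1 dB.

For a voltage ratio, dB = 20·log₁₀(V₂/V₁).
20·log₁₀(0.751/1.46) = 20·log₁₀(0.5144) = -5.8 dB.

-5.8 dB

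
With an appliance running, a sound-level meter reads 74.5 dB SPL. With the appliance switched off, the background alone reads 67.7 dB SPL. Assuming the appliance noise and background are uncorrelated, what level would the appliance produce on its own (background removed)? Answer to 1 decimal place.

Background correction is a power subtraction:
L_src = 10·log₁₀(10^(74.5/10) − 10^(67.7/10)) = 10·log₁₀(22300000) = 73.5 dB SPL.

73.5 dB SPL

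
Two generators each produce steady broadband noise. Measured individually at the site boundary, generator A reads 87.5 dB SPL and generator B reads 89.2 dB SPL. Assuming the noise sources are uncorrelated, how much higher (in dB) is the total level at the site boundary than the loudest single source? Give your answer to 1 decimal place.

Incoherent sources sum as intensities:
L_total = 10·log₁₀(10^(87.5/10) + 10^(89.2/10)) = 91.44 dB SPL.
Excess over the loudest (89.2 dB): 91.44 − 89.2 = 2.2 dB.

2.2 dB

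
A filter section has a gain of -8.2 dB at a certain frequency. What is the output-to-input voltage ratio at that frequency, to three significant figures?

Voltage ratio = 10^(dB/20).
10^(-8.2/20) = 10^(-0.4100) = 0.389.

0.389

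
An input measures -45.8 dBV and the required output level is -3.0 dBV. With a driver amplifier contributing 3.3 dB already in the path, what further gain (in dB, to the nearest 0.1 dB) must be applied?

The required make-up gain is the shortfall in the dB sum.
G = -3.0 − (-45.8) − 3.3 = 39.5 dB.

39.5 dB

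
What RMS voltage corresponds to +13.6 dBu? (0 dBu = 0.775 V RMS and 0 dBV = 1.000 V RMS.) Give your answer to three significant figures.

3.71 V

V = 0.775 V × 10^(+13.6/20).
= 0.775 × 4.786 = 3.71 V.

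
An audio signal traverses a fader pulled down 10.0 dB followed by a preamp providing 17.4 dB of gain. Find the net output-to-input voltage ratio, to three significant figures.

Net gain = (−10.0) + 17.4 = 7.4 dB.
Voltage ratio = 10^(7.4/20) = 2.34.

2.34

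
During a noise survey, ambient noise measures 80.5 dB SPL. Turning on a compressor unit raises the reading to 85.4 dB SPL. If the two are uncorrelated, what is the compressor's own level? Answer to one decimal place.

83.7 dB SPL

Remove the background by subtracting linear intensities:
L_src = 10·log₁₀(10^(85.4/10) − 10^(80.5/10)) = 10·log₁₀(234500000) = 83.7 dB SPL.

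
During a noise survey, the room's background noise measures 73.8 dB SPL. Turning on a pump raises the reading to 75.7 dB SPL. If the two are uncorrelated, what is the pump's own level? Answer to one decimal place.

71.2 dB SPL

Remove the background by subtracting linear intensities:
L_src = 10·log₁₀(10^(75.7/10) − 10^(73.8/10)) = 10·log₁₀(13170000) = 71.2 dB SPL.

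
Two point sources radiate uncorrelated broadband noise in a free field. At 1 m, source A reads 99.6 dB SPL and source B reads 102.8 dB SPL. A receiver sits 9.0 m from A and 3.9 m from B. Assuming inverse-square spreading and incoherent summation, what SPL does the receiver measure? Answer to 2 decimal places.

At the listener: L_A = 99.6 − 20·log₁₀(9.0) = 80.515 dB; L_B = 102.8 − 20·log₁₀(3.9) = 90.979 dB.
Combined: 10·log₁₀(10^(80.515/10)+10^(90.979/10)) = 91.35 dB SPL.

91.35 dB SPL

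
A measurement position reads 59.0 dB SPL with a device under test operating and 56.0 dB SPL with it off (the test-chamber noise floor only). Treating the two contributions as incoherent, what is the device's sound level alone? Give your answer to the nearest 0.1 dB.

56.0 dB SPL

Subtract intensities: L_src = 10·log₁₀(10^(L_total/10) − 10^(L_bg/10)).
L_src = 10·log₁₀(10^(59.0/10) − 10^(56.0/10)) = 10·log₁₀(396200) = 56.0 dB SPL.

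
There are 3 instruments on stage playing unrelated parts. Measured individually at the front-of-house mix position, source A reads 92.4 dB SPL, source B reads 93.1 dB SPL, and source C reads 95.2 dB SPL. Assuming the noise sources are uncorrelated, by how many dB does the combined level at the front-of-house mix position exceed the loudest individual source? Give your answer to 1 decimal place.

Uncorrelated sources add in intensity (power), not in dB.
L_total = 10·log₁₀(10^(92.4/10) + 10^(93.1/10) + 10^(95.2/10)) = 98.51 dB SPL.
Excess over the loudest (95.2 dB): 98.51 − 95.2 = 3.3 dB.

3.3 dB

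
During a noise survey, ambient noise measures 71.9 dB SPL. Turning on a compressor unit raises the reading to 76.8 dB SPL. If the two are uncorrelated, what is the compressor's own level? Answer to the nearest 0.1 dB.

Subtract intensities: L_src = 10·log₁₀(10^(L_total/10) − 10^(L_bg/10)).
L_src = 10·log₁₀(10^(76.8/10) − 10^(71.9/10)) = 10·log₁₀(32370000) = 75.1 dB SPL.

75.1 dB SPL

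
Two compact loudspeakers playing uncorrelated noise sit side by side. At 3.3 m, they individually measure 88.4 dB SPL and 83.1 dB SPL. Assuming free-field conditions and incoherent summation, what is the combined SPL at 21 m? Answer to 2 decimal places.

Combined at 3.3 m: 10·log₁₀(10^(88.4/10)+10^(83.1/10)) = 89.523 dB SPL.
Then apply −20·log₁₀(21/3.3) = -16.074 dB → 73.45 dB SPL.

73.45 dB SPL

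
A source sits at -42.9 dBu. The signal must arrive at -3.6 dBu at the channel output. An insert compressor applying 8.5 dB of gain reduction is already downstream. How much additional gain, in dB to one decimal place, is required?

47.8 dB

The required make-up gain is the shortfall in the dB sum.
G = -3.6 − (-42.9) + 8.5 = 47.8 dB.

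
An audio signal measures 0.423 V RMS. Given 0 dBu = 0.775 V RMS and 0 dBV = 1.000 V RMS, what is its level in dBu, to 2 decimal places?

-5.26 dBu

dBu = 20·log₁₀(V / 0.775 V).
20·log₁₀(0.423/0.775) = -5.26 dBu.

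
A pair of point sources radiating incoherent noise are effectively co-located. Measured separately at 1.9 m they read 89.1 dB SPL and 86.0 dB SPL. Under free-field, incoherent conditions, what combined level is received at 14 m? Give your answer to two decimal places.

73.48 dB SPL

Combined at 1.9 m: 10·log₁₀(10^(89.1/10)+10^(86.0/10)) = 90.831 dB SPL.
Then apply −20·log₁₀(14/1.9) = -17.347 dB → 73.48 dB SPL.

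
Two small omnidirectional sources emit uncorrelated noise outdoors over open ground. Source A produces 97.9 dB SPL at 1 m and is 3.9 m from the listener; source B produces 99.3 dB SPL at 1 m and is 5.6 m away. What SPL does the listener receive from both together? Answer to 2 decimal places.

At the listener: L_A = 97.9 − 20·log₁₀(3.9) = 86.079 dB; L_B = 99.3 − 20·log₁₀(5.6) = 84.336 dB.
Combined: 10·log₁₀(10^(86.079/10)+10^(84.336/10)) = 88.30 dB SPL.

88.30 dB SPL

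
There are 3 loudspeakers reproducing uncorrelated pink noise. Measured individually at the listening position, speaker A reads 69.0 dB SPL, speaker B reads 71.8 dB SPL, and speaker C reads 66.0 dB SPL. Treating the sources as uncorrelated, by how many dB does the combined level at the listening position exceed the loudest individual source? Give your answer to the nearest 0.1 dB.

2.5 dB

Add the sources as powers (linear), then convert back to dB:
L_total = 10·log₁₀(10^(69.0/10) + 10^(71.8/10) + 10^(66.0/10)) = 74.32 dB SPL.
Excess over the loudest (71.8 dB): 74.32 − 71.8 = 2.5 dB.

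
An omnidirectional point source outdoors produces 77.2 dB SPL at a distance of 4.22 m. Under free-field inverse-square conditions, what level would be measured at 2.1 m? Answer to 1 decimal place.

For a point source in a free field, ΔL = −20·log₁₀(d₂/d₁).
ΔL = −20·log₁₀(2.1/4.22) = 6.06 dB, so L₂ = 77.2 + (6.06) = 83.3 dB SPL.

83.3 dB SPL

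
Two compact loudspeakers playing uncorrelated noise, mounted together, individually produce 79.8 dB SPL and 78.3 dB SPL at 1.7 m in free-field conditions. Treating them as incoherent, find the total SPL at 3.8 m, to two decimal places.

Combined at 1.7 m: 10·log₁₀(10^(79.8/10)+10^(78.3/10)) = 82.125 dB SPL.
Then apply −20·log₁₀(3.8/1.7) = -6.987 dB → 75.14 dB SPL.

75.14 dB SPL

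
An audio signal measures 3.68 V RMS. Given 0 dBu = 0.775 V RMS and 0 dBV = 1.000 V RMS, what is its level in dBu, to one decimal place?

+13.5 dBu

dBu = 20·log₁₀(V / 0.775 V).
20·log₁₀(3.68/0.775) = +13.5 dBu.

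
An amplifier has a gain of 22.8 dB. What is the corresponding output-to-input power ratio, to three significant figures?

191

Power ratio = 10^(dB/10).
10^(22.8/10) = 10^(2.280) = 191.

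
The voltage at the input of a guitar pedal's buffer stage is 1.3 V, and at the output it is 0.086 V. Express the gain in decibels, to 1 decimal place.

For a voltage ratio, dB = 20·log₁₀(V₂/V₁).
20·log₁₀(0.086/1.3) = 20·log₁₀(0.06615) = -23.6 dB.

-23.6 dB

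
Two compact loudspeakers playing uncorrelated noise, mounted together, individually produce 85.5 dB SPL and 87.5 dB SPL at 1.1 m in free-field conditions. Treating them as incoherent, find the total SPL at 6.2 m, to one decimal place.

74.6 dB SPL

Combined at 1.1 m: 10·log₁₀(10^(85.5/10)+10^(87.5/10)) = 89.62 dB SPL.
Then apply −20·log₁₀(6.2/1.1) = -15.02 dB → 74.6 dB SPL.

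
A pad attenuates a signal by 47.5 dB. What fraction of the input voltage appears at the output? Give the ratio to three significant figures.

Voltage ratio = 10^(dB/20).
10^(-47.5/20) = 10^(-2.375) = 0.00422.

0.00422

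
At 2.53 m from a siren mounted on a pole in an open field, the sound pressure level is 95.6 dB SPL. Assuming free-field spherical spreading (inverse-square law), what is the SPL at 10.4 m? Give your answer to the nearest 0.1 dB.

83.3 dB SPL

Free-field point source: level drops by 20·log₁₀ of the distance ratio.
ΔL = −20·log₁₀(10.4/2.53) = -12.28 dB, so L₂ = 95.6 + (-12.28) = 83.3 dB SPL.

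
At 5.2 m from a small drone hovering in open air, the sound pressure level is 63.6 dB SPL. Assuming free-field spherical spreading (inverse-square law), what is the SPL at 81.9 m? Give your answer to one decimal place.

39.7 dB SPL

For a point source in a free field, ΔL = −20·log₁₀(d₂/d₁).
ΔL = −20·log₁₀(81.9/5.2) = -23.95 dB, so L₂ = 63.6 + (-23.95) = 39.7 dB SPL.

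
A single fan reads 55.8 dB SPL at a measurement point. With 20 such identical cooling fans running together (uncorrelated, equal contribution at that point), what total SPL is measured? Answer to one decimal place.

68.8 dB SPL

20 equal incoherent sources raise the level by 10·log₁₀(20) = 13.01 dB.
L_total = 55.8 + 13.01 = 68.8 dB SPL.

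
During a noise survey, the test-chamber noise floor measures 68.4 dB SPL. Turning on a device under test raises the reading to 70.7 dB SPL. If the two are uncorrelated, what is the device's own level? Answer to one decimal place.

Subtract intensities: L_src = 10·log₁₀(10^(L_total/10) − 10^(L_bg/10)).
L_src = 10·log₁₀(10^(70.7/10) − 10^(68.4/10)) = 10·log₁₀(4831000) = 66.8 dB SPL.

66.8 dB SPL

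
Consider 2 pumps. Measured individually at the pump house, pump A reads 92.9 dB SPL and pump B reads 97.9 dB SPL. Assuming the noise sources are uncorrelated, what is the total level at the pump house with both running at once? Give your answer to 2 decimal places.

Uncorrelated sources add in intensity (power), not in dB.
L_total = 10·log₁₀(10^(92.9/10) + 10^(97.9/10)) = 10·log₁₀(8116000000) = 99.09 dB SPL.

99.09 dB SPL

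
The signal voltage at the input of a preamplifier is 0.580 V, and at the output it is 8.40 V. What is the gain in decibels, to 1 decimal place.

23.2 dB

For a voltage ratio, dB = 20·log₁₀(V₂/V₁).
20·log₁₀(8.40/0.580) = 20·log₁₀(14.48) = 23.2 dB.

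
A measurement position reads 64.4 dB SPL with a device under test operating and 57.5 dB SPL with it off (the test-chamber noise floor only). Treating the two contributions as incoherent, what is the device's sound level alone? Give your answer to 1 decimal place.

63.4 dB SPL

Remove the background by subtracting linear intensities:
L_src = 10·log₁₀(10^(64.4/10) − 10^(57.5/10)) = 10·log₁₀(2192000) = 63.4 dB SPL.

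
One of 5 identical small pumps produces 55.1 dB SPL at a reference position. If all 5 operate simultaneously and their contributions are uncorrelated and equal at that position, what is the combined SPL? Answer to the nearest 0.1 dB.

62.1 dB SPL

5 equal incoherent sources raise the level by 10·log₁₀(5) = 6.99 dB.
L_total = 55.1 + 6.99 = 62.1 dB SPL.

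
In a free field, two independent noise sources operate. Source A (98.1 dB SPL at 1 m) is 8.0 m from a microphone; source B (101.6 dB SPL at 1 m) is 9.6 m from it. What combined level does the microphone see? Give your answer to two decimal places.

84.11 dB SPL

At the listener: L_A = 98.1 − 20·log₁₀(8.0) = 80.038 dB; L_B = 101.6 − 20·log₁₀(9.6) = 81.955 dB.
Combined: 10·log₁₀(10^(80.038/10)+10^(81.955/10)) = 84.11 dB SPL.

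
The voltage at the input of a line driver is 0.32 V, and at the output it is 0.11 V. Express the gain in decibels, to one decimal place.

For a voltage ratio, dB = 20·log₁₀(V₂/V₁).
20·log₁₀(0.11/0.32) = 20·log₁₀(0.3438) = -9.3 dB.

-9.3 dB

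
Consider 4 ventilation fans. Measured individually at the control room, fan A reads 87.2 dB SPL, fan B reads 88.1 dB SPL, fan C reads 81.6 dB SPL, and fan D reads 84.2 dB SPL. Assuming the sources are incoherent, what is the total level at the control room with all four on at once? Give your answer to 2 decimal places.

91.98 dB SPL

Add the sources as powers (linear), then convert back to dB:
L_total = 10·log₁₀(10^(87.2/10) + 10^(88.1/10) + 10^(81.6/10) + 10^(84.2/10)) = 10·log₁₀(1578000000) = 91.98 dB SPL.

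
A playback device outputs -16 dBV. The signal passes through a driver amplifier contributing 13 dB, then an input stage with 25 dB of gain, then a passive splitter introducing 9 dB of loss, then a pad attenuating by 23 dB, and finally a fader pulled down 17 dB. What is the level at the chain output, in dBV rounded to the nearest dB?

-27 dBV

Gain stages sum in dB:
-16 + 13 + 25 − 9 − 23 − 17 = -27 dBV.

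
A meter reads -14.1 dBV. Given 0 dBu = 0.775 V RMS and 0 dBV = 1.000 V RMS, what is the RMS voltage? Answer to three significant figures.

V = 1.000 V × 10^(-14.1/20).
= 1.000 × 0.1972 = 0.197 V.

0.197 V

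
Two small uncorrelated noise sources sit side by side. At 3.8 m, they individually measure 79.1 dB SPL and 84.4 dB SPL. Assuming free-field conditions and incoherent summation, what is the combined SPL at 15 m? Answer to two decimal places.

Combined at 3.8 m: 10·log₁₀(10^(79.1/10)+10^(84.4/10)) = 85.523 dB SPL.
Then apply −20·log₁₀(15/3.8) = -11.926 dB → 73.60 dB SPL.

73.60 dB SPL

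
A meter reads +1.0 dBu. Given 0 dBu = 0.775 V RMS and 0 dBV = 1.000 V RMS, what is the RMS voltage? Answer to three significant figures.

V = 0.775 V × 10^(+1.0/20).
= 0.775 × 1.122 = 0.870 V.

0.870 V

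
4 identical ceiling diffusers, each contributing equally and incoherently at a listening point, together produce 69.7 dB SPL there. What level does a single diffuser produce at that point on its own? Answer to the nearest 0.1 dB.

63.7 dB SPL

4 equal incoherent sources add 10·log₁₀(4) = 6.02 dB over one source.
L_one = 69.7 − 6.02 = 63.7 dB SPL.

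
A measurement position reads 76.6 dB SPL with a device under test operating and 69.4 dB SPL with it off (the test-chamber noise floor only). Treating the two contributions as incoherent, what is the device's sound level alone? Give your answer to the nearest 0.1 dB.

Subtract intensities: L_src = 10·log₁₀(10^(L_total/10) − 10^(L_bg/10)).
L_src = 10·log₁₀(10^(76.6/10) − 10^(69.4/10)) = 10·log₁₀(37000000) = 75.7 dB SPL.

75.7 dB SPL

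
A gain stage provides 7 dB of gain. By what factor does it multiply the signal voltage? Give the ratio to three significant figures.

2.24

Voltage ratio = 10^(dB/20).
10^(7/20) = 10^(0.3500) = 2.24.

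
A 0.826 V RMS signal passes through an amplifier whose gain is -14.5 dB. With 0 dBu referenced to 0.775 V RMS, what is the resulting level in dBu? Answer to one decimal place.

Input level: 20·log₁₀(0.826/0.775) = 0.55 dBu.
Output: 0.55 − 14.5 = -13.9 dBu.

-13.9 dBu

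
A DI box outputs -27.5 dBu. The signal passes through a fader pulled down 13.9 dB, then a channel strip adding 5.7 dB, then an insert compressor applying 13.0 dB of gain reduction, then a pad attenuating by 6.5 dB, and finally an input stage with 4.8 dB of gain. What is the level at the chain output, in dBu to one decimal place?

-50.4 dBu

In dB, series stages simply add:
-27.5 − 13.9 + 5.7 − 13.0 − 6.5 + 4.8 = -50.4 dBu.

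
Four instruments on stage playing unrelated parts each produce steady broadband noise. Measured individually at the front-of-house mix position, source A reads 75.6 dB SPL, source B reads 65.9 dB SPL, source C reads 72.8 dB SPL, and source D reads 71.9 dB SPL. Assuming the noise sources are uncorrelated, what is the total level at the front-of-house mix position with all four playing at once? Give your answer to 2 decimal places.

Uncorrelated sources add in intensity (power), not in dB.
L_total = 10·log₁₀(10^(75.6/10) + 10^(65.9/10) + 10^(72.8/10) + 10^(71.9/10)) = 10·log₁₀(74740000) = 78.74 dB SPL.

78.74 dB SPL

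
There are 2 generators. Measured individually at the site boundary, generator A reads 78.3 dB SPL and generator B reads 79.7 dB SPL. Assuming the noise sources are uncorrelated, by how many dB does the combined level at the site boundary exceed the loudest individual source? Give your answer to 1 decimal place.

Uncorrelated sources add in intensity (power), not in dB.
L_total = 10·log₁₀(10^(78.3/10) + 10^(79.7/10)) = 82.07 dB SPL.
Excess over the loudest (79.7 dB): 82.07 − 79.7 = 2.4 dB.

2.4 dB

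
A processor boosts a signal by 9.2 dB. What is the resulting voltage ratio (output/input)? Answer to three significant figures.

Voltage ratio = 10^(dB/20).
10^(9.2/20) = 10^(0.4600) = 2.88.

2.88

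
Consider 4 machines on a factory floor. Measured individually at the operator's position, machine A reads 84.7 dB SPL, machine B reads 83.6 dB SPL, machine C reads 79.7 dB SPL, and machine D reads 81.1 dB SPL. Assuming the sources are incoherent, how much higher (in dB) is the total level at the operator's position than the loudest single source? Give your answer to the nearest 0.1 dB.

4.0 dB

Add the sources as powers (linear), then convert back to dB:
L_total = 10·log₁₀(10^(84.7/10) + 10^(83.6/10) + 10^(79.7/10) + 10^(81.1/10)) = 88.73 dB SPL.
Excess over the loudest (84.7 dB): 88.73 − 84.7 = 4.0 dB.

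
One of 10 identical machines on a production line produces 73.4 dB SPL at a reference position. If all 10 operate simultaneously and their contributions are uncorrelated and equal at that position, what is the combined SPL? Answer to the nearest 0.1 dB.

83.4 dB SPL

10 equal incoherent sources raise the level by 10·log₁₀(10) = 10.00 dB.
L_total = 73.4 + 10.00 = 83.4 dB SPL.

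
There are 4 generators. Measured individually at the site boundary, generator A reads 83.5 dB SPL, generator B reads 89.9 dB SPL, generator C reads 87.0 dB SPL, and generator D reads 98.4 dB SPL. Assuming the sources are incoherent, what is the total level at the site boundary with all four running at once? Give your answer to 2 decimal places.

Incoherent sources sum as intensities:
L_total = 10·log₁₀(10^(83.5/10) + 10^(89.9/10) + 10^(87.0/10) + 10^(98.4/10)) = 10·log₁₀(8621000000) = 99.36 dB SPL.

99.36 dB SPL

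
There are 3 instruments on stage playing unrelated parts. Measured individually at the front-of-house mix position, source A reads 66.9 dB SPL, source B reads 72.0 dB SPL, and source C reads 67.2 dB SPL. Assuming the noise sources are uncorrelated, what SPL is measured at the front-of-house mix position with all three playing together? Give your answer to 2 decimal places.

Incoherent sources sum as intensities:
L_total = 10·log₁₀(10^(66.9/10) + 10^(72.0/10) + 10^(67.2/10)) = 10·log₁₀(25990000) = 74.15 dB SPL.

74.15 dB SPL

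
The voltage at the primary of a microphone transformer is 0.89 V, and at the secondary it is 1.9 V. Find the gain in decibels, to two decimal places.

Voltage is an amplitude quantity, so gain = 20·log₁₀(V_out/V_in).
20·log₁₀(1.9/0.89) = 20·log₁₀(2.135) = 6.59 dB.

6.59 dB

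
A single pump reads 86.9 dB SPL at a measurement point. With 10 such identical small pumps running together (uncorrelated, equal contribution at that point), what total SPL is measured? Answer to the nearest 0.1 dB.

96.9 dB SPL

10 equal incoherent sources raise the level by 10·log₁₀(10) = 10.00 dB.
L_total = 86.9 + 10.00 = 96.9 dB SPL.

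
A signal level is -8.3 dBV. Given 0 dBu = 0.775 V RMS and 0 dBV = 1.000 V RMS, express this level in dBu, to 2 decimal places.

The offset between the scales is 20·log₁₀(0.775/1.000) = −2.214 dB.
So dBu = -8.3 + 2.214 = -6.09 dBu.

-6.09 dBu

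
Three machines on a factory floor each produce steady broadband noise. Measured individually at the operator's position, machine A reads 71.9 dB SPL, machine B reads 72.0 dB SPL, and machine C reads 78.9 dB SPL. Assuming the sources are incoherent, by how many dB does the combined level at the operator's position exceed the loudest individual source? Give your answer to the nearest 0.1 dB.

1.5 dB

Add the sources as powers (linear), then convert back to dB:
L_total = 10·log₁₀(10^(71.9/10) + 10^(72.0/10) + 10^(78.9/10)) = 80.37 dB SPL.
Excess over the loudest (78.9 dB): 80.37 − 78.9 = 1.5 dB.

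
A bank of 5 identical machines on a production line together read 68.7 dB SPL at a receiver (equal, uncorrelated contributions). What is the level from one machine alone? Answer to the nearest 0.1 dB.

61.7 dB SPL

5 equal incoherent sources add 10·log₁₀(5) = 6.99 dB over one source.
L_one = 68.7 − 6.99 = 61.7 dB SPL.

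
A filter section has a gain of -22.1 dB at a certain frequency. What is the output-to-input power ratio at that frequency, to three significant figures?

Power ratio = 10^(dB/10).
10^(-22.1/10) = 10^(-2.210) = 0.00617.

0.00617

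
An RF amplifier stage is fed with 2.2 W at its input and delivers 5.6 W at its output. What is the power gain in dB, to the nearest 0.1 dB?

4.1 dB

Power ratio → dB uses the 10·log₁₀ form:
10·log₁₀(5.6/2.2) = 10·log₁₀(2.545) = 4.1 dB.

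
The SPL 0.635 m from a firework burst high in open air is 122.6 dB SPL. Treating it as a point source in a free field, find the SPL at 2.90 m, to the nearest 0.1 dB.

Free-field point source: level drops by 20·log₁₀ of the distance ratio.
ΔL = −20·log₁₀(2.90/0.635) = -13.19 dB, so L₂ = 122.6 + (-13.19) = 109.4 dB SPL.

109.4 dB SPL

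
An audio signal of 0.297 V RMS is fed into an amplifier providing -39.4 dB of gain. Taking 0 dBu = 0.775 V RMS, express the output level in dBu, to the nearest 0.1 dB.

Input level: 20·log₁₀(0.297/0.775) = -8.33 dBu.
Output: -8.33 − 39.4 = -47.7 dBu.

-47.7 dBu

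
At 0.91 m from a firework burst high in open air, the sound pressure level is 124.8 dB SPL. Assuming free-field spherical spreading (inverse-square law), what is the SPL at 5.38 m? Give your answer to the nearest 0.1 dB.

For a point source in a free field, ΔL = −20·log₁₀(d₂/d₁).
ΔL = −20·log₁₀(5.38/0.91) = -15.43 dB, so L₂ = 124.8 + (-15.43) = 109.4 dB SPL.

109.4 dB SPL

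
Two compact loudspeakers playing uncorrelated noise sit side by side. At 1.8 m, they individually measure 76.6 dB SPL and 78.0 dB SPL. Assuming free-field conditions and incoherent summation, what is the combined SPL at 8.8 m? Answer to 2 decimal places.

66.58 dB SPL

Combined at 1.8 m: 10·log₁₀(10^(76.6/10)+10^(78.0/10)) = 80.366 dB SPL.
Then apply −20·log₁₀(8.8/1.8) = -13.784 dB → 66.58 dB SPL.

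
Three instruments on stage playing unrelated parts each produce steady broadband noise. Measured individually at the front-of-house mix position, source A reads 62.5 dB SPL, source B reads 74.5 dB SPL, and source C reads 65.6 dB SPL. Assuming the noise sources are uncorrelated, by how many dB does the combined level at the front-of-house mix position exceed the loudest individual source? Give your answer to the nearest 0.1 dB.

Add the sources as powers (linear), then convert back to dB:
L_total = 10·log₁₀(10^(62.5/10) + 10^(74.5/10) + 10^(65.6/10)) = 75.26 dB SPL.
Excess over the loudest (74.5 dB): 75.26 − 74.5 = 0.8 dB.

0.8 dB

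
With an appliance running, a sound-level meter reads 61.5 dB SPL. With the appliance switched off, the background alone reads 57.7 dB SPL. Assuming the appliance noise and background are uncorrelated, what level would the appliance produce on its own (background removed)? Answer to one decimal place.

Background correction is a power subtraction:
L_src = 10·log₁₀(10^(61.5/10) − 10^(57.7/10)) = 10·log₁₀(823700) = 59.2 dB SPL.

59.2 dB SPL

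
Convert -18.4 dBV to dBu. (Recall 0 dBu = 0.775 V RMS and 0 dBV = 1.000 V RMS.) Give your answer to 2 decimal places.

The offset between the scales is 20·log₁₀(0.775/1.000) = −2.214 dB.
So dBu = -18.4 + 2.214 = -16.19 dBu.

-16.19 dBu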